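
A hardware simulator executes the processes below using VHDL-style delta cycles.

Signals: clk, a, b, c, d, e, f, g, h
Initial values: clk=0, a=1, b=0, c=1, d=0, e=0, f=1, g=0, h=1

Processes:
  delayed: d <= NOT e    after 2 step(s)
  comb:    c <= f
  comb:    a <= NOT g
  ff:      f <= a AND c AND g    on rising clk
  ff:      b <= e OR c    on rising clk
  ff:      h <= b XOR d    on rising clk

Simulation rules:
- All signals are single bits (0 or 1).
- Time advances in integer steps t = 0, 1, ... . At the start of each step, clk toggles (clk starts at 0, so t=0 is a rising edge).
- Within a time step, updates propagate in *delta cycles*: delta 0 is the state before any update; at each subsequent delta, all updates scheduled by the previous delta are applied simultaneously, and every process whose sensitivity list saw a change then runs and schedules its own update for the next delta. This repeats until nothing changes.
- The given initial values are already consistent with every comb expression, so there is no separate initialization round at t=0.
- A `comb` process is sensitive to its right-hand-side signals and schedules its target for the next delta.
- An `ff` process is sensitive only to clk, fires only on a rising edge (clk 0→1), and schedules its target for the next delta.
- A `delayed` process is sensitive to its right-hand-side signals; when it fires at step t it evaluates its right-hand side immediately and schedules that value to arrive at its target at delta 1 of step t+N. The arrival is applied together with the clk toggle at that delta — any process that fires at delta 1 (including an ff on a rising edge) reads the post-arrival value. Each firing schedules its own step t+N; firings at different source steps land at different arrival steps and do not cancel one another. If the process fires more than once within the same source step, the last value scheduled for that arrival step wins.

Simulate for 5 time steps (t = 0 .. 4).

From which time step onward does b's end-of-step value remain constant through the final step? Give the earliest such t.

t0.Δ0 a=1 clk=0 d=0 c=1 e=0 f=1 b=0 h=1 g=0
t0.Δ1 a=1 clk=1 d=0 c=1 e=0 f=1 b=0 h=1 g=0
t0.Δ2 a=1 clk=1 d=0 c=1 e=0 f=0 b=1 h=0 g=0
t0.Δ3 a=1 clk=1 d=0 c=0 e=0 f=0 b=1 h=0 g=0
t1.Δ0 a=1 clk=1 d=0 c=0 e=0 f=0 b=1 h=0 g=0
t1.Δ1 a=1 clk=0 d=0 c=0 e=0 f=0 b=1 h=0 g=0
t2.Δ0 a=1 clk=0 d=0 c=0 e=0 f=0 b=1 h=0 g=0
t2.Δ1 a=1 clk=1 d=0 c=0 e=0 f=0 b=1 h=0 g=0
t2.Δ2 a=1 clk=1 d=0 c=0 e=0 f=0 b=0 h=1 g=0
t3.Δ0 a=1 clk=1 d=0 c=0 e=0 f=0 b=0 h=1 g=0
t3.Δ1 a=1 clk=0 d=0 c=0 e=0 f=0 b=0 h=1 g=0
t4.Δ0 a=1 clk=0 d=0 c=0 e=0 f=0 b=0 h=1 g=0
t4.Δ1 a=1 clk=1 d=0 c=0 e=0 f=0 b=0 h=1 g=0
t4.Δ2 a=1 clk=1 d=0 c=0 e=0 f=0 b=0 h=0 g=0

2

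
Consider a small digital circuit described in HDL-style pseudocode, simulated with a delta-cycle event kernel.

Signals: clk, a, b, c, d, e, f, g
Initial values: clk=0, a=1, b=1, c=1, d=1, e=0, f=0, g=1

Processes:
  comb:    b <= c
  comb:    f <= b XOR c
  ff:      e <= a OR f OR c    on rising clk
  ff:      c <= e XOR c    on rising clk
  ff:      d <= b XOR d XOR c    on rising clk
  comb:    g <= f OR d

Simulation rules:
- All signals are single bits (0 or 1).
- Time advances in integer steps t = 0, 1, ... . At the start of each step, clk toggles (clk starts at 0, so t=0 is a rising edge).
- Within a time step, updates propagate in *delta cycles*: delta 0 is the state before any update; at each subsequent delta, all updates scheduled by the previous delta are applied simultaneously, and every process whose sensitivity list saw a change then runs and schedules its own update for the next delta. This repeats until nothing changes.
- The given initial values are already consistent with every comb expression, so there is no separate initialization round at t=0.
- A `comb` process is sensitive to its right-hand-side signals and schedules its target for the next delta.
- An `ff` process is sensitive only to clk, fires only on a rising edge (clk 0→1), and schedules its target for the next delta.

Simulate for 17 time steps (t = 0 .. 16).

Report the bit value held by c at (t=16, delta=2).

1

t=0 Δ0: f=0 clk=0 a=1 e=0 b=1 c=1 d=1 g=1
  Δ1: clk:0→1
  Δ2: e:0→1
  (2Δ to stable)
t=1 Δ0: f=0 clk=1 a=1 e=1 b=1 c=1 d=1 g=1
  Δ1: clk:1→0
  (1Δ to stable)
t=2 Δ0: f=0 clk=0 a=1 e=1 b=1 c=1 d=1 g=1
  Δ1: clk:0→1
  Δ2: c:1→0
  Δ3: f:0→1, b:1→0
  Δ4: f:1→0
  (4Δ to stable)
t=3 Δ0: f=0 clk=1 a=1 e=1 b=0 c=0 d=1 g=1
  Δ1: clk:1→0
  (1Δ to stable)
t=4 Δ0: f=0 clk=0 a=1 e=1 b=0 c=0 d=1 g=1
  Δ1: clk:0→1
  Δ2: c:0→1
  Δ3: f:0→1, b:0→1
  Δ4: f:1→0
  (4Δ to stable)
t=5 Δ0: f=0 clk=1 a=1 e=1 b=1 c=1 d=1 g=1
  Δ1: clk:1→0
  (1Δ to stable)
t=6 Δ0: f=0 clk=0 a=1 e=1 b=1 c=1 d=1 g=1
  Δ1: clk:0→1
  Δ2: c:1→0
  Δ3: f:0→1, b:1→0
  Δ4: f:1→0
  (4Δ to stable)
t=7 Δ0: f=0 clk=1 a=1 e=1 b=0 c=0 d=1 g=1
  Δ1: clk:1→0
  (1Δ to stable)
t=8 Δ0: f=0 clk=0 a=1 e=1 b=0 c=0 d=1 g=1
  Δ1: clk:0→1
  Δ2: c:0→1
  Δ3: f:0→1, b:0→1
  Δ4: f:1→0
  (4Δ to stable)
t=9 Δ0: f=0 clk=1 a=1 e=1 b=1 c=1 d=1 g=1
  Δ1: clk:1→0
  (1Δ to stable)
t=10 Δ0: f=0 clk=0 a=1 e=1 b=1 c=1 d=1 g=1
  Δ1: clk:0→1
  Δ2: c:1→0
  Δ3: f:0→1, b:1→0
  Δ4: f:1→0
  (4Δ to stable)
t=11 Δ0: f=0 clk=1 a=1 e=1 b=0 c=0 d=1 g=1
  Δ1: clk:1→0
  (1Δ to stable)
t=12 Δ0: f=0 clk=0 a=1 e=1 b=0 c=0 d=1 g=1
  Δ1: clk:0→1
  Δ2: c:0→1
  Δ3: f:0→1, b:0→1
  Δ4: f:1→0
  (4Δ to stable)
t=13 Δ0: f=0 clk=1 a=1 e=1 b=1 c=1 d=1 g=1
  Δ1: clk:1→0
  (1Δ to stable)
t=14 Δ0: f=0 clk=0 a=1 e=1 b=1 c=1 d=1 g=1
  Δ1: clk:0→1
  Δ2: c:1→0
  Δ3: f:0→1, b:1→0
  Δ4: f:1→0
  (4Δ to stable)
t=15 Δ0: f=0 clk=1 a=1 e=1 b=0 c=0 d=1 g=1
  Δ1: clk:1→0
  (1Δ to stable)
t=16 Δ0: f=0 clk=0 a=1 e=1 b=0 c=0 d=1 g=1
  Δ1: clk:0→1
  Δ2: c:0→1
  Δ3: f:0→1, b:0→1
  Δ4: f:1→0
  (4Δ to stable)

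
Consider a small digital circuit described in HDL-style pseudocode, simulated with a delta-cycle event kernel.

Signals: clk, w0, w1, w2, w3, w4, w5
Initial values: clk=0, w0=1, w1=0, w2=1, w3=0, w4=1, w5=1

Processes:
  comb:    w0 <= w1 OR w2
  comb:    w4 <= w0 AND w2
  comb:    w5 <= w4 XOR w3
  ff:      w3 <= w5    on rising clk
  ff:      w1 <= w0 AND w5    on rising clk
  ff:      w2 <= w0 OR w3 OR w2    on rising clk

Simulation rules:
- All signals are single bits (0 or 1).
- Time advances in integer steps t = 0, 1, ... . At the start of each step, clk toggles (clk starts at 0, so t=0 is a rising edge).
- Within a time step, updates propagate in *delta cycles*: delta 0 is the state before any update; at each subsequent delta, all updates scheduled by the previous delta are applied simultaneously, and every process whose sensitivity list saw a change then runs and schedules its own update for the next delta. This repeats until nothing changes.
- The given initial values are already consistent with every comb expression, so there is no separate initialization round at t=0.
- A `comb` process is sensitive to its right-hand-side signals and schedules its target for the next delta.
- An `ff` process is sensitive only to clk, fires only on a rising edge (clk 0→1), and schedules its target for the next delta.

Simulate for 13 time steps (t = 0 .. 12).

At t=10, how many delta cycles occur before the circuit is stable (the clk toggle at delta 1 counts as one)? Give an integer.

t0.Δ0 w0=1 w5=1 w3=0 w2=1 w1=0 clk=0 w4=1
t0.Δ1 w0=1 w5=1 w3=0 w2=1 w1=0 clk=1 w4=1
t0.Δ2 w0=1 w5=1 w3=1 w2=1 w1=1 clk=1 w4=1
t0.Δ3 w0=1 w5=0 w3=1 w2=1 w1=1 clk=1 w4=1
t1.Δ0 w0=1 w5=0 w3=1 w2=1 w1=1 clk=1 w4=1
t1.Δ1 w0=1 w5=0 w3=1 w2=1 w1=1 clk=0 w4=1
t2.Δ0 w0=1 w5=0 w3=1 w2=1 w1=1 clk=0 w4=1
t2.Δ1 w0=1 w5=0 w3=1 w2=1 w1=1 clk=1 w4=1
t2.Δ2 w0=1 w5=0 w3=0 w2=1 w1=0 clk=1 w4=1
t2.Δ3 w0=1 w5=1 w3=0 w2=1 w1=0 clk=1 w4=1
t3.Δ0 w0=1 w5=1 w3=0 w2=1 w1=0 clk=1 w4=1
t3.Δ1 w0=1 w5=1 w3=0 w2=1 w1=0 clk=0 w4=1
t4.Δ0 w0=1 w5=1 w3=0 w2=1 w1=0 clk=0 w4=1
t4.Δ1 w0=1 w5=1 w3=0 w2=1 w1=0 clk=1 w4=1
t4.Δ2 w0=1 w5=1 w3=1 w2=1 w1=1 clk=1 w4=1
t4.Δ3 w0=1 w5=0 w3=1 w2=1 w1=1 clk=1 w4=1
t5.Δ0 w0=1 w5=0 w3=1 w2=1 w1=1 clk=1 w4=1
t5.Δ1 w0=1 w5=0 w3=1 w2=1 w1=1 clk=0 w4=1
t6.Δ0 w0=1 w5=0 w3=1 w2=1 w1=1 clk=0 w4=1
t6.Δ1 w0=1 w5=0 w3=1 w2=1 w1=1 clk=1 w4=1
t6.Δ2 w0=1 w5=0 w3=0 w2=1 w1=0 clk=1 w4=1
t6.Δ3 w0=1 w5=1 w3=0 w2=1 w1=0 clk=1 w4=1
t7.Δ0 w0=1 w5=1 w3=0 w2=1 w1=0 clk=1 w4=1
t7.Δ1 w0=1 w5=1 w3=0 w2=1 w1=0 clk=0 w4=1
t8.Δ0 w0=1 w5=1 w3=0 w2=1 w1=0 clk=0 w4=1
t8.Δ1 w0=1 w5=1 w3=0 w2=1 w1=0 clk=1 w4=1
t8.Δ2 w0=1 w5=1 w3=1 w2=1 w1=1 clk=1 w4=1
t8.Δ3 w0=1 w5=0 w3=1 w2=1 w1=1 clk=1 w4=1
t9.Δ0 w0=1 w5=0 w3=1 w2=1 w1=1 clk=1 w4=1
t9.Δ1 w0=1 w5=0 w3=1 w2=1 w1=1 clk=0 w4=1
t10.Δ0 w0=1 w5=0 w3=1 w2=1 w1=1 clk=0 w4=1
t10.Δ1 w0=1 w5=0 w3=1 w2=1 w1=1 clk=1 w4=1
t10.Δ2 w0=1 w5=0 w3=0 w2=1 w1=0 clk=1 w4=1
t10.Δ3 w0=1 w5=1 w3=0 w2=1 w1=0 clk=1 w4=1
t11.Δ0 w0=1 w5=1 w3=0 w2=1 w1=0 clk=1 w4=1
t11.Δ1 w0=1 w5=1 w3=0 w2=1 w1=0 clk=0 w4=1
t12.Δ0 w0=1 w5=1 w3=0 w2=1 w1=0 clk=0 w4=1
t12.Δ1 w0=1 w5=1 w3=0 w2=1 w1=0 clk=1 w4=1
t12.Δ2 w0=1 w5=1 w3=1 w2=1 w1=1 clk=1 w4=1
t12.Δ3 w0=1 w5=0 w3=1 w2=1 w1=1 clk=1 w4=1

3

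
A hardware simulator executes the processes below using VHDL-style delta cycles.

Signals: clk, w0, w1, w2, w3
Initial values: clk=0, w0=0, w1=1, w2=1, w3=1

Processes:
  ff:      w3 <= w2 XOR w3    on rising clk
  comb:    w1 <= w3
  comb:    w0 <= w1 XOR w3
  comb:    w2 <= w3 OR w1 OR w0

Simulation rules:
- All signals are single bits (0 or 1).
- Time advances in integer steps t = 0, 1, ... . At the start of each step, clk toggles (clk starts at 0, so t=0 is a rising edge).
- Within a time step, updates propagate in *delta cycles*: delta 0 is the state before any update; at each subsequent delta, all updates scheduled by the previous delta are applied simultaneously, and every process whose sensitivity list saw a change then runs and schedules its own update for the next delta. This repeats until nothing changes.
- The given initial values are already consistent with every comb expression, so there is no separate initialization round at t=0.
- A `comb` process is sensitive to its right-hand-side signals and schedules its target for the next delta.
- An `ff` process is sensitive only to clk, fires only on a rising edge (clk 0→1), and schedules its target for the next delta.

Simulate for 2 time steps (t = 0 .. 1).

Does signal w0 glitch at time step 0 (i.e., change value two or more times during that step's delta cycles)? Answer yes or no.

yes

[bits: w3,w2,clk,w0,w1]
t=0: Δ0=11001 Δ1=11101 Δ2=01101 Δ3=01110 Δ4=01100 Δ5=00100 | 5Δ
t=1: Δ0=00100 Δ1=00000 | 1Δ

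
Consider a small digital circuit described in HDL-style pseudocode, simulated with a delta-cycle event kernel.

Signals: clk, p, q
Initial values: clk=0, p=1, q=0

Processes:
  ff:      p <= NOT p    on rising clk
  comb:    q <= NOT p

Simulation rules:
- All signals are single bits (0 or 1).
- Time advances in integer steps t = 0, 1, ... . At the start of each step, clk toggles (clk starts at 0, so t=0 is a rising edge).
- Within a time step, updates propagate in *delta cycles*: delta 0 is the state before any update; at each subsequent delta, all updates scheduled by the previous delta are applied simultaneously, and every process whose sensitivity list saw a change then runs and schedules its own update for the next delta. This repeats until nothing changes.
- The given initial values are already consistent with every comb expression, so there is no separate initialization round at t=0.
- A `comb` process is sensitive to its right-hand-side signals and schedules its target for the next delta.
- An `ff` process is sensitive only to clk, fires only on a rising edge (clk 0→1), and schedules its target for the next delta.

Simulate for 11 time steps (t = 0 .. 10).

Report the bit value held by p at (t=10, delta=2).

t=0 Δ0: clk=0 q=0 p=1
  Δ1: clk:0→1
  Δ2: p:1→0
  Δ3: q:0→1
  (3Δ to stable)
t=1 Δ0: clk=1 q=1 p=0
  Δ1: clk:1→0
  (1Δ to stable)
t=2 Δ0: clk=0 q=1 p=0
  Δ1: clk:0→1
  Δ2: p:0→1
  Δ3: q:1→0
  (3Δ to stable)
t=3 Δ0: clk=1 q=0 p=1
  Δ1: clk:1→0
  (1Δ to stable)
t=4 Δ0: clk=0 q=0 p=1
  Δ1: clk:0→1
  Δ2: p:1→0
  Δ3: q:0→1
  (3Δ to stable)
t=5 Δ0: clk=1 q=1 p=0
  Δ1: clk:1→0
  (1Δ to stable)
t=6 Δ0: clk=0 q=1 p=0
  Δ1: clk:0→1
  Δ2: p:0→1
  Δ3: q:1→0
  (3Δ to stable)
t=7 Δ0: clk=1 q=0 p=1
  Δ1: clk:1→0
  (1Δ to stable)
t=8 Δ0: clk=0 q=0 p=1
  Δ1: clk:0→1
  Δ2: p:1→0
  Δ3: q:0→1
  (3Δ to stable)
t=9 Δ0: clk=1 q=1 p=0
  Δ1: clk:1→0
  (1Δ to stable)
t=10 Δ0: clk=0 q=1 p=0
  Δ1: clk:0→1
  Δ2: p:0→1
  Δ3: q:1→0
  (3Δ to stable)

1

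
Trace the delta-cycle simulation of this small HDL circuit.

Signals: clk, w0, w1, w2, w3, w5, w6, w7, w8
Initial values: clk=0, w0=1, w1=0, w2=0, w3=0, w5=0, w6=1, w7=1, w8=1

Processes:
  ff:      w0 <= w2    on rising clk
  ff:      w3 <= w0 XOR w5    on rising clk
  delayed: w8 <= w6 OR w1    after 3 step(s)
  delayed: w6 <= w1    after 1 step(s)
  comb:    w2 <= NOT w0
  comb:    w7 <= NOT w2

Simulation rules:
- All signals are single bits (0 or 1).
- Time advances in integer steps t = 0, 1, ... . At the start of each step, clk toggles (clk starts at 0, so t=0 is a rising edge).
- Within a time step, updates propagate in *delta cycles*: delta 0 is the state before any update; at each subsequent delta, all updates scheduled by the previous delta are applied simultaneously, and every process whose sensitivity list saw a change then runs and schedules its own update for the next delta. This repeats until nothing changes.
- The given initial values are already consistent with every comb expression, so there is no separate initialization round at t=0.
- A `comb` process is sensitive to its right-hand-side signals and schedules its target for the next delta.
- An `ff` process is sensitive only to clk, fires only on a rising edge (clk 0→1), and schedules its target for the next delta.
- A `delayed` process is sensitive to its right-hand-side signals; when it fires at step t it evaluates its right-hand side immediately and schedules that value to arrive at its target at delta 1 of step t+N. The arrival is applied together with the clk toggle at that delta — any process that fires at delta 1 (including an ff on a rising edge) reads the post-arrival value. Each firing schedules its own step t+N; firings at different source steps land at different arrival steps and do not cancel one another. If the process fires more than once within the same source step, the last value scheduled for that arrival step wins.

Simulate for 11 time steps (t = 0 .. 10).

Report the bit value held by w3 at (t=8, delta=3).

1

t=0 Δ0: w1=0 w6=1 w8=1 w2=0 w0=1 w3=0 clk=0 w7=1 w5=0
  Δ1: clk:0→1
  Δ2: w0:1→0, w3:0→1
  Δ3: w2:0→1
  Δ4: w7:1→0
  (4Δ to stable)
t=1 Δ0: w1=0 w6=1 w8=1 w2=1 w0=0 w3=1 clk=1 w7=0 w5=0
  Δ1: clk:1→0
  (1Δ to stable)
t=2 Δ0: w1=0 w6=1 w8=1 w2=1 w0=0 w3=1 clk=0 w7=0 w5=0
  Δ1: clk:0→1
  Δ2: w0:0→1, w3:1→0
  Δ3: w2:1→0
  Δ4: w7:0→1
  (4Δ to stable)
t=3 Δ0: w1=0 w6=1 w8=1 w2=0 w0=1 w3=0 clk=1 w7=1 w5=0
  Δ1: clk:1→0
  (1Δ to stable)
t=4 Δ0: w1=0 w6=1 w8=1 w2=0 w0=1 w3=0 clk=0 w7=1 w5=0
  Δ1: clk:0→1
  Δ2: w0:1→0, w3:0→1
  Δ3: w2:0→1
  Δ4: w7:1→0
  (4Δ to stable)
t=5 Δ0: w1=0 w6=1 w8=1 w2=1 w0=0 w3=1 clk=1 w7=0 w5=0
  Δ1: clk:1→0
  (1Δ to stable)
t=6 Δ0: w1=0 w6=1 w8=1 w2=1 w0=0 w3=1 clk=0 w7=0 w5=0
  Δ1: clk:0→1
  Δ2: w0:0→1, w3:1→0
  Δ3: w2:1→0
  Δ4: w7:0→1
  (4Δ to stable)
t=7 Δ0: w1=0 w6=1 w8=1 w2=0 w0=1 w3=0 clk=1 w7=1 w5=0
  Δ1: clk:1→0
  (1Δ to stable)
t=8 Δ0: w1=0 w6=1 w8=1 w2=0 w0=1 w3=0 clk=0 w7=1 w5=0
  Δ1: clk:0→1
  Δ2: w0:1→0, w3:0→1
  Δ3: w2:0→1
  Δ4: w7:1→0
  (4Δ to stable)
t=9 Δ0: w1=0 w6=1 w8=1 w2=1 w0=0 w3=1 clk=1 w7=0 w5=0
  Δ1: clk:1→0
  (1Δ to stable)
t=10 Δ0: w1=0 w6=1 w8=1 w2=1 w0=0 w3=1 clk=0 w7=0 w5=0
  Δ1: clk:0→1
  Δ2: w0:0→1, w3:1→0
  Δ3: w2:1→0
  Δ4: w7:0→1
  (4Δ to stable)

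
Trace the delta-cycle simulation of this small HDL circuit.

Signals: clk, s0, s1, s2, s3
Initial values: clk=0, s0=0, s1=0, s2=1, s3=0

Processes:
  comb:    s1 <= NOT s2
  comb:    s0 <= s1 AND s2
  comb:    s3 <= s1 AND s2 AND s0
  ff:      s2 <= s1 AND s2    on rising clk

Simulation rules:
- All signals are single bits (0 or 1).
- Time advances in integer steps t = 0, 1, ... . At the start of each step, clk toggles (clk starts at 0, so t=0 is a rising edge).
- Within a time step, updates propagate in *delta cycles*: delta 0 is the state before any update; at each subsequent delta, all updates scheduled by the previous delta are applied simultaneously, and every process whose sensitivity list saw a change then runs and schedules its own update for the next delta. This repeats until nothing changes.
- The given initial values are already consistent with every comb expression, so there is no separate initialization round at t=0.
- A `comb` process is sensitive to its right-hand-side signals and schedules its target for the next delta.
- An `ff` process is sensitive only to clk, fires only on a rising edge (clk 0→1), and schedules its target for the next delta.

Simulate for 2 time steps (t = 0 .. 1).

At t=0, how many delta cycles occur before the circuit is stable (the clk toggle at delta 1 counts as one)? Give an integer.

3

t=0 Δ0: s0=0 s3=0 s1=0 s2=1 clk=0
  Δ1: clk:0→1
  Δ2: s2:1→0
  Δ3: s1:0→1
  (3Δ to stable)
t=1 Δ0: s0=0 s3=0 s1=1 s2=0 clk=1
  Δ1: clk:1→0
  (1Δ to stable)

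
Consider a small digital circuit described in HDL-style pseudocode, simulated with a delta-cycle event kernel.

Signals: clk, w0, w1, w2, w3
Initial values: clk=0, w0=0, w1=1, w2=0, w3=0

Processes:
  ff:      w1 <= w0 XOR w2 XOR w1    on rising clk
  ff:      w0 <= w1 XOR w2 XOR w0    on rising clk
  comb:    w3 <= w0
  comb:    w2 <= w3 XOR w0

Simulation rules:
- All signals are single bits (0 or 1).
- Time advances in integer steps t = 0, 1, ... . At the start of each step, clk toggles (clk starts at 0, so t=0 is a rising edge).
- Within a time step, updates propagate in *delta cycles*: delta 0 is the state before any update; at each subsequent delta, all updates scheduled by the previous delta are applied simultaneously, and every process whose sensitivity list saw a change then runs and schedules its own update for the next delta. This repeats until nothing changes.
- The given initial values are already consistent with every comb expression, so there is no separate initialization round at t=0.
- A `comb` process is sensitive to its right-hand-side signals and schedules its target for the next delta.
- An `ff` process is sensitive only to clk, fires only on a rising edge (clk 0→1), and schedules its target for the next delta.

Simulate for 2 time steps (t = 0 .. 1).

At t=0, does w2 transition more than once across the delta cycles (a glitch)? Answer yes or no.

yes

t0.Δ0 clk=0 w1=1 w3=0 w0=0 w2=0
t0.Δ1 clk=1 w1=1 w3=0 w0=0 w2=0
t0.Δ2 clk=1 w1=1 w3=0 w0=1 w2=0
t0.Δ3 clk=1 w1=1 w3=1 w0=1 w2=1
t0.Δ4 clk=1 w1=1 w3=1 w0=1 w2=0
t1.Δ0 clk=1 w1=1 w3=1 w0=1 w2=0
t1.Δ1 clk=0 w1=1 w3=1 w0=1 w2=0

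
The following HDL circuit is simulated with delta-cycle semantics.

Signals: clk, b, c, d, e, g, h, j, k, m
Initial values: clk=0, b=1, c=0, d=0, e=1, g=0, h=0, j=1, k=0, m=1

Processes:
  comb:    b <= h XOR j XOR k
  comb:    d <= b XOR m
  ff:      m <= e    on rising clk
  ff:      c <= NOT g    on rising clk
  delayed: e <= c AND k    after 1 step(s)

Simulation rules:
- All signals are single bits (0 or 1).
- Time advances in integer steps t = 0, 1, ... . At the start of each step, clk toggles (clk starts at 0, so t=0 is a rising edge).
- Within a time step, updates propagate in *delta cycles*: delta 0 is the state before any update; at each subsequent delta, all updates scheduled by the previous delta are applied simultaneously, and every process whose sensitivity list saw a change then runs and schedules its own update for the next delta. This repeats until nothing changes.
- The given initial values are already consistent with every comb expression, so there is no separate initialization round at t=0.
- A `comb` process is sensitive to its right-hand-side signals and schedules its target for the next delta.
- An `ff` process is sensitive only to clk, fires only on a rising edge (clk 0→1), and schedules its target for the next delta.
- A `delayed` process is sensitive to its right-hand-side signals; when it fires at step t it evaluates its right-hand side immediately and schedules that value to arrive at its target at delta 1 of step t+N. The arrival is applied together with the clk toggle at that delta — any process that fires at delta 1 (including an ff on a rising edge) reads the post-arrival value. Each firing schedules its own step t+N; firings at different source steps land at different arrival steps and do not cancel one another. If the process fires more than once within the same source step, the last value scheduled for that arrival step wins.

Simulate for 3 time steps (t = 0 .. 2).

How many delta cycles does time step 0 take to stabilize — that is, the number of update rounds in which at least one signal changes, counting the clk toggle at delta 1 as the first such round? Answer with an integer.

[bits: c,e,d,clk,b,g,k,m,h,j]
t=0: Δ0=0100100101 Δ1=0101100101 Δ2=1101100101 | 2Δ
t=1: Δ0=1101100101 Δ1=1000100101 | 1Δ
t=2: Δ0=1000100101 Δ1=1001100101 Δ2=1001100001 Δ3=1011100001 | 3Δ

2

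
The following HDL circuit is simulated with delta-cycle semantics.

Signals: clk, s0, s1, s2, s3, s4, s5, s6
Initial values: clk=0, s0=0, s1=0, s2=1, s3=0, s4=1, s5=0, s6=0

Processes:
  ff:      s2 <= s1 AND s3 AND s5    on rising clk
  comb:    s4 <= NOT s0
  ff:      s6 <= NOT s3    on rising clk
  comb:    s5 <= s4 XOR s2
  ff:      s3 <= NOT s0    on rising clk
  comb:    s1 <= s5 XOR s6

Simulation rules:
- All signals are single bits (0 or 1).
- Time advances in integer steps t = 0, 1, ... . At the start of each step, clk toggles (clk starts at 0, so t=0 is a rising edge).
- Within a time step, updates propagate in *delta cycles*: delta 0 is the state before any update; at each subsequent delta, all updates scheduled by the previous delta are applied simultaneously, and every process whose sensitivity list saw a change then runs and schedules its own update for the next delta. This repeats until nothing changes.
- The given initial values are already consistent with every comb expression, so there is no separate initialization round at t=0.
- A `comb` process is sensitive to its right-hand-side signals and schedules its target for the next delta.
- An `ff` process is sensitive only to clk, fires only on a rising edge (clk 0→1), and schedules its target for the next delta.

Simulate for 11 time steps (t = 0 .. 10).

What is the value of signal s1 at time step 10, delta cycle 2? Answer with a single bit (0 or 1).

t0.Δ0 s4=1 s5=0 s6=0 s0=0 s2=1 s3=0 clk=0 s1=0
t0.Δ1 s4=1 s5=0 s6=0 s0=0 s2=1 s3=0 clk=1 s1=0
t0.Δ2 s4=1 s5=0 s6=1 s0=0 s2=0 s3=1 clk=1 s1=0
t0.Δ3 s4=1 s5=1 s6=1 s0=0 s2=0 s3=1 clk=1 s1=1
t0.Δ4 s4=1 s5=1 s6=1 s0=0 s2=0 s3=1 clk=1 s1=0
t1.Δ0 s4=1 s5=1 s6=1 s0=0 s2=0 s3=1 clk=1 s1=0
t1.Δ1 s4=1 s5=1 s6=1 s0=0 s2=0 s3=1 clk=0 s1=0
t2.Δ0 s4=1 s5=1 s6=1 s0=0 s2=0 s3=1 clk=0 s1=0
t2.Δ1 s4=1 s5=1 s6=1 s0=0 s2=0 s3=1 clk=1 s1=0
t2.Δ2 s4=1 s5=1 s6=0 s0=0 s2=0 s3=1 clk=1 s1=0
t2.Δ3 s4=1 s5=1 s6=0 s0=0 s2=0 s3=1 clk=1 s1=1
t3.Δ0 s4=1 s5=1 s6=0 s0=0 s2=0 s3=1 clk=1 s1=1
t3.Δ1 s4=1 s5=1 s6=0 s0=0 s2=0 s3=1 clk=0 s1=1
t4.Δ0 s4=1 s5=1 s6=0 s0=0 s2=0 s3=1 clk=0 s1=1
t4.Δ1 s4=1 s5=1 s6=0 s0=0 s2=0 s3=1 clk=1 s1=1
t4.Δ2 s4=1 s5=1 s6=0 s0=0 s2=1 s3=1 clk=1 s1=1
t4.Δ3 s4=1 s5=0 s6=0 s0=0 s2=1 s3=1 clk=1 s1=1
t4.Δ4 s4=1 s5=0 s6=0 s0=0 s2=1 s3=1 clk=1 s1=0
t5.Δ0 s4=1 s5=0 s6=0 s0=0 s2=1 s3=1 clk=1 s1=0
t5.Δ1 s4=1 s5=0 s6=0 s0=0 s2=1 s3=1 clk=0 s1=0
t6.Δ0 s4=1 s5=0 s6=0 s0=0 s2=1 s3=1 clk=0 s1=0
t6.Δ1 s4=1 s5=0 s6=0 s0=0 s2=1 s3=1 clk=1 s1=0
t6.Δ2 s4=1 s5=0 s6=0 s0=0 s2=0 s3=1 clk=1 s1=0
t6.Δ3 s4=1 s5=1 s6=0 s0=0 s2=0 s3=1 clk=1 s1=0
t6.Δ4 s4=1 s5=1 s6=0 s0=0 s2=0 s3=1 clk=1 s1=1
t7.Δ0 s4=1 s5=1 s6=0 s0=0 s2=0 s3=1 clk=1 s1=1
t7.Δ1 s4=1 s5=1 s6=0 s0=0 s2=0 s3=1 clk=0 s1=1
t8.Δ0 s4=1 s5=1 s6=0 s0=0 s2=0 s3=1 clk=0 s1=1
t8.Δ1 s4=1 s5=1 s6=0 s0=0 s2=0 s3=1 clk=1 s1=1
t8.Δ2 s4=1 s5=1 s6=0 s0=0 s2=1 s3=1 clk=1 s1=1
t8.Δ3 s4=1 s5=0 s6=0 s0=0 s2=1 s3=1 clk=1 s1=1
t8.Δ4 s4=1 s5=0 s6=0 s0=0 s2=1 s3=1 clk=1 s1=0
t9.Δ0 s4=1 s5=0 s6=0 s0=0 s2=1 s3=1 clk=1 s1=0
t9.Δ1 s4=1 s5=0 s6=0 s0=0 s2=1 s3=1 clk=0 s1=0
t10.Δ0 s4=1 s5=0 s6=0 s0=0 s2=1 s3=1 clk=0 s1=0
t10.Δ1 s4=1 s5=0 s6=0 s0=0 s2=1 s3=1 clk=1 s1=0
t10.Δ2 s4=1 s5=0 s6=0 s0=0 s2=0 s3=1 clk=1 s1=0
t10.Δ3 s4=1 s5=1 s6=0 s0=0 s2=0 s3=1 clk=1 s1=0
t10.Δ4 s4=1 s5=1 s6=0 s0=0 s2=0 s3=1 clk=1 s1=1

0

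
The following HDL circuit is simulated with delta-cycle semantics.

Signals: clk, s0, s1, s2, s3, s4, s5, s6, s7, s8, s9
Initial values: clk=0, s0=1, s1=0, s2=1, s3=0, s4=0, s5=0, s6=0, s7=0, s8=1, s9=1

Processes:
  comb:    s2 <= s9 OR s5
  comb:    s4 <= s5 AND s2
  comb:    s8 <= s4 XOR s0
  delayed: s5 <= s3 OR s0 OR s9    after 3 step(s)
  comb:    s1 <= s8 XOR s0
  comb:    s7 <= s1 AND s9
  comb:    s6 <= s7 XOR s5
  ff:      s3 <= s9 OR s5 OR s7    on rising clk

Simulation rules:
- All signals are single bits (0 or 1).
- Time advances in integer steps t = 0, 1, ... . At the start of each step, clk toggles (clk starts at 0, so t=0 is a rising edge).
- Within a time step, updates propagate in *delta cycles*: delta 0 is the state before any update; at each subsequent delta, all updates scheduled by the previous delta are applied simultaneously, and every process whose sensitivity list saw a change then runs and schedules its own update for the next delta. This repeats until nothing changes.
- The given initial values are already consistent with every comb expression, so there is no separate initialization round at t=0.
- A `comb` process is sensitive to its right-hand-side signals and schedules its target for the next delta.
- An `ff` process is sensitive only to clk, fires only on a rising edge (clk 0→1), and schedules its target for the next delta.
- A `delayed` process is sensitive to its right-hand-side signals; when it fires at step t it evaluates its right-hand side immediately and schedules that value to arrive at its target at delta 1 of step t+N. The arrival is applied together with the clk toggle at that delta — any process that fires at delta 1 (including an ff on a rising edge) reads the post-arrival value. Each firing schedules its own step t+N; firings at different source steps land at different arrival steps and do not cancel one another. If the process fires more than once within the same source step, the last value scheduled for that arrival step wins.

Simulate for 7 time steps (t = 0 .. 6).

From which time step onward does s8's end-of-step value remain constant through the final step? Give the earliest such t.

3

[bits: s8,clk,s9,s2,s6,s3,s5,s7,s1,s0,s4]
t=0: Δ0=10110000010 Δ1=11110000010 Δ2=11110100010 | 2Δ
t=1: Δ0=11110100010 Δ1=10110100010 | 1Δ
t=2: Δ0=10110100010 Δ1=11110100010 | 1Δ
t=3: Δ0=11110100010 Δ1=10110110010 Δ2=10111110011 Δ3=00111110011 Δ4=00111110111 Δ5=00111111111 Δ6=00110111111 | 6Δ
t=4: Δ0=00110111111 Δ1=01110111111 | 1Δ
t=5: Δ0=01110111111 Δ1=00110111111 | 1Δ
t=6: Δ0=00110111111 Δ1=01110111111 | 1Δ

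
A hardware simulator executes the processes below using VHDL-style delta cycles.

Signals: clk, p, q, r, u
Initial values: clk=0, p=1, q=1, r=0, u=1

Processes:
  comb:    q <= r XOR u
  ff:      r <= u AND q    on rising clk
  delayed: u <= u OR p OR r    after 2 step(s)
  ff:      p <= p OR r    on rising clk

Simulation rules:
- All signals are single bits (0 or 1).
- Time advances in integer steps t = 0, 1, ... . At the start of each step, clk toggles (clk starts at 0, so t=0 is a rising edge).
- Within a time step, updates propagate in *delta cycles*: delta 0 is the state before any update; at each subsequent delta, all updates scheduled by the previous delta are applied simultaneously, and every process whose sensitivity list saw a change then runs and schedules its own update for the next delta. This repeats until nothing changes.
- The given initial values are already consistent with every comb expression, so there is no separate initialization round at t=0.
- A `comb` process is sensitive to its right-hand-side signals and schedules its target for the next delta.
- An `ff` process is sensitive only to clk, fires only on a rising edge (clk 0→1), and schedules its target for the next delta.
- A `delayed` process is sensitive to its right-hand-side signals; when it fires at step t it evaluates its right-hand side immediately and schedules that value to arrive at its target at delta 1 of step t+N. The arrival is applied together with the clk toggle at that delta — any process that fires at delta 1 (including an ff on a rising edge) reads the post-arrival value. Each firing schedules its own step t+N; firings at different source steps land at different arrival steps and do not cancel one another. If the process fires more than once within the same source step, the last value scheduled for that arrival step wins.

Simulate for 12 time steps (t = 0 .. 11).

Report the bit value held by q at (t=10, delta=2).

0

[bits: p,r,u,clk,q]
t=0: Δ0=10101 Δ1=10111 Δ2=11111 Δ3=11110 | 3Δ
t=1: Δ0=11110 Δ1=11100 | 1Δ
t=2: Δ0=11100 Δ1=11110 Δ2=10110 Δ3=10111 | 3Δ
t=3: Δ0=10111 Δ1=10101 | 1Δ
t=4: Δ0=10101 Δ1=10111 Δ2=11111 Δ3=11110 | 3Δ
t=5: Δ0=11110 Δ1=11100 | 1Δ
t=6: Δ0=11100 Δ1=11110 Δ2=10110 Δ3=10111 | 3Δ
t=7: Δ0=10111 Δ1=10101 | 1Δ
t=8: Δ0=10101 Δ1=10111 Δ2=11111 Δ3=11110 | 3Δ
t=9: Δ0=11110 Δ1=11100 | 1Δ
t=10: Δ0=11100 Δ1=11110 Δ2=10110 Δ3=10111 | 3Δ
t=11: Δ0=10111 Δ1=10101 | 1Δ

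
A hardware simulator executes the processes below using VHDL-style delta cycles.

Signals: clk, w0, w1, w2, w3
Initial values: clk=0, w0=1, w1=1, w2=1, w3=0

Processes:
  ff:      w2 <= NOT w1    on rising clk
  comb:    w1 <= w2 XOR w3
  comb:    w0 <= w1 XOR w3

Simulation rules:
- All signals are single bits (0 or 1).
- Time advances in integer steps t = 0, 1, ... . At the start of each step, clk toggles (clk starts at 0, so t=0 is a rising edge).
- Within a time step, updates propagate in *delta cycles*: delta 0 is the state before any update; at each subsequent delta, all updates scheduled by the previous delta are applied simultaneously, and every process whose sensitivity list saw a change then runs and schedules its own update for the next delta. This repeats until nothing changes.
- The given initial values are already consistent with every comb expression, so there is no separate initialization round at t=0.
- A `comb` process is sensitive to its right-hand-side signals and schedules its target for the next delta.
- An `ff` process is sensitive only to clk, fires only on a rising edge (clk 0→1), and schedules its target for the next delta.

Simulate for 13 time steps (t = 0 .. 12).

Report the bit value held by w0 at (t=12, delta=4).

0

[bits: w1,w3,w2,w0,clk]
t=0: Δ0=10110 Δ1=10111 Δ2=10011 Δ3=00011 Δ4=00001 | 4Δ
t=1: Δ0=00001 Δ1=00000 | 1Δ
t=2: Δ0=00000 Δ1=00001 Δ2=00101 Δ3=10101 Δ4=10111 | 4Δ
t=3: Δ0=10111 Δ1=10110 | 1Δ
t=4: Δ0=10110 Δ1=10111 Δ2=10011 Δ3=00011 Δ4=00001 | 4Δ
t=5: Δ0=00001 Δ1=00000 | 1Δ
t=6: Δ0=00000 Δ1=00001 Δ2=00101 Δ3=10101 Δ4=10111 | 4Δ
t=7: Δ0=10111 Δ1=10110 | 1Δ
t=8: Δ0=10110 Δ1=10111 Δ2=10011 Δ3=00011 Δ4=00001 | 4Δ
t=9: Δ0=00001 Δ1=00000 | 1Δ
t=10: Δ0=00000 Δ1=00001 Δ2=00101 Δ3=10101 Δ4=10111 | 4Δ
t=11: Δ0=10111 Δ1=10110 | 1Δ
t=12: Δ0=10110 Δ1=10111 Δ2=10011 Δ3=00011 Δ4=00001 | 4Δ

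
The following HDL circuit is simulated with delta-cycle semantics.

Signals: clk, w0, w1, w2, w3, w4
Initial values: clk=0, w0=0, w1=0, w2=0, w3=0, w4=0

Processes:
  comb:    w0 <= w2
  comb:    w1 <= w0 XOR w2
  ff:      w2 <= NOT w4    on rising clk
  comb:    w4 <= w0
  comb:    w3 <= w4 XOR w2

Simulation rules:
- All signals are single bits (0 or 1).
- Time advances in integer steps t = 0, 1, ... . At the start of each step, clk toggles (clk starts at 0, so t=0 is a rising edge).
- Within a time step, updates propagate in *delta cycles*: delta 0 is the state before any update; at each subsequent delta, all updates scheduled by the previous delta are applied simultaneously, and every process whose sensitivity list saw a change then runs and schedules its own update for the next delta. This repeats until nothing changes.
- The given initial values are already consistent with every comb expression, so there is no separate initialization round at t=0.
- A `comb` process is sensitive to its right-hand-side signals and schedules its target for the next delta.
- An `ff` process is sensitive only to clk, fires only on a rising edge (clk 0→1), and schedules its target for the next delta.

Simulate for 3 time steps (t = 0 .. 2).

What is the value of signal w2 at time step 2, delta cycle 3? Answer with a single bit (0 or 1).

t0.Δ0 w2=0 clk=0 w1=0 w3=0 w4=0 w0=0
t0.Δ1 w2=0 clk=1 w1=0 w3=0 w4=0 w0=0
t0.Δ2 w2=1 clk=1 w1=0 w3=0 w4=0 w0=0
t0.Δ3 w2=1 clk=1 w1=1 w3=1 w4=0 w0=1
t0.Δ4 w2=1 clk=1 w1=0 w3=1 w4=1 w0=1
t0.Δ5 w2=1 clk=1 w1=0 w3=0 w4=1 w0=1
t1.Δ0 w2=1 clk=1 w1=0 w3=0 w4=1 w0=1
t1.Δ1 w2=1 clk=0 w1=0 w3=0 w4=1 w0=1
t2.Δ0 w2=1 clk=0 w1=0 w3=0 w4=1 w0=1
t2.Δ1 w2=1 clk=1 w1=0 w3=0 w4=1 w0=1
t2.Δ2 w2=0 clk=1 w1=0 w3=0 w4=1 w0=1
t2.Δ3 w2=0 clk=1 w1=1 w3=1 w4=1 w0=0
t2.Δ4 w2=0 clk=1 w1=0 w3=1 w4=0 w0=0
t2.Δ5 w2=0 clk=1 w1=0 w3=0 w4=0 w0=0

0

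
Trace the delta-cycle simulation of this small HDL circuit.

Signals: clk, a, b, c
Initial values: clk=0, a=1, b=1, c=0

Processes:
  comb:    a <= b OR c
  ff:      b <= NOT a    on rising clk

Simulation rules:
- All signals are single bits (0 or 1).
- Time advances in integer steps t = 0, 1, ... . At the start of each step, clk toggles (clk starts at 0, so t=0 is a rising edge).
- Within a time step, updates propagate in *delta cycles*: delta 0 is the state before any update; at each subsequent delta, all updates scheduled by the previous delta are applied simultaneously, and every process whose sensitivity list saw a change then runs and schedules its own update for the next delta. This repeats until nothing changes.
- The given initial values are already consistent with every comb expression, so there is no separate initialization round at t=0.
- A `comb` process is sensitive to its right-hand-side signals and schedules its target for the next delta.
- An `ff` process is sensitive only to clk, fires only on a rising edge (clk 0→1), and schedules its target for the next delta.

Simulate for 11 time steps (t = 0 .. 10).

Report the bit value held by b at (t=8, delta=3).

0

[bits: b,a,c,clk]
t=0: Δ0=1100 Δ1=1101 Δ2=0101 Δ3=0001 | 3Δ
t=1: Δ0=0001 Δ1=0000 | 1Δ
t=2: Δ0=0000 Δ1=0001 Δ2=1001 Δ3=1101 | 3Δ
t=3: Δ0=1101 Δ1=1100 | 1Δ
t=4: Δ0=1100 Δ1=1101 Δ2=0101 Δ3=0001 | 3Δ
t=5: Δ0=0001 Δ1=0000 | 1Δ
t=6: Δ0=0000 Δ1=0001 Δ2=1001 Δ3=1101 | 3Δ
t=7: Δ0=1101 Δ1=1100 | 1Δ
t=8: Δ0=1100 Δ1=1101 Δ2=0101 Δ3=0001 | 3Δ
t=9: Δ0=0001 Δ1=0000 | 1Δ
t=10: Δ0=0000 Δ1=0001 Δ2=1001 Δ3=1101 | 3Δ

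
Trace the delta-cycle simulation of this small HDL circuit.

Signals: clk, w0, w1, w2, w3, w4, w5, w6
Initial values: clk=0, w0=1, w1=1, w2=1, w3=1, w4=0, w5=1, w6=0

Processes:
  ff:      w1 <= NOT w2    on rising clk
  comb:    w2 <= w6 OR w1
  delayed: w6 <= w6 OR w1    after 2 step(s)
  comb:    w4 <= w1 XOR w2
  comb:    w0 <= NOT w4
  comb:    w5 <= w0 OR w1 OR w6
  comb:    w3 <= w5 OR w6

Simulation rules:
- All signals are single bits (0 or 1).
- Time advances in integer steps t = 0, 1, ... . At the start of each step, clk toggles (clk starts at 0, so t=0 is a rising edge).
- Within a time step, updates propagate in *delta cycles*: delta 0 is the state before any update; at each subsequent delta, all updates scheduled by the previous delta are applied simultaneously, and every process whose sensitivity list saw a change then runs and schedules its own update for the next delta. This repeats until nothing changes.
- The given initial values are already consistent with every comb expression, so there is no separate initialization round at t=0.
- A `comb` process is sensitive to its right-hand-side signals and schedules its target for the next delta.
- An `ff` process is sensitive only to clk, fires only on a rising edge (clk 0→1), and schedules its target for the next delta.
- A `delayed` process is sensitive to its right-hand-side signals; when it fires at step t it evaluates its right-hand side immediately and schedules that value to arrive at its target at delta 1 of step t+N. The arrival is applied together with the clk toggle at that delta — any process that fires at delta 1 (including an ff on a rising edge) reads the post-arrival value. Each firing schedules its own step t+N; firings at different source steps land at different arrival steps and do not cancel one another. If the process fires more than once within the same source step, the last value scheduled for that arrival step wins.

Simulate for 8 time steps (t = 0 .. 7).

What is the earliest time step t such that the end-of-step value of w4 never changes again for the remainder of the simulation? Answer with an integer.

t=0 Δ0: w1=1 w5=1 w6=0 w2=1 w3=1 clk=0 w4=0 w0=1
  Δ1: clk:0→1
  Δ2: w1:1→0
  Δ3: w2:1→0, w4:0→1
  Δ4: w4:1→0, w0:1→0
  Δ5: w5:1→0, w0:0→1
  Δ6: w5:0→1, w3:1→0
  Δ7: w3:0→1
  (7Δ to stable)
t=1 Δ0: w1=0 w5=1 w6=0 w2=0 w3=1 clk=1 w4=0 w0=1
  Δ1: clk:1→0
  (1Δ to stable)
t=2 Δ0: w1=0 w5=1 w6=0 w2=0 w3=1 clk=0 w4=0 w0=1
  Δ1: clk:0→1
  Δ2: w1:0→1
  Δ3: w2:0→1, w4:0→1
  Δ4: w4:1→0, w0:1→0
  Δ5: w0:0→1
  (5Δ to stable)
t=3 Δ0: w1=1 w5=1 w6=0 w2=1 w3=1 clk=1 w4=0 w0=1
  Δ1: clk:1→0
  (1Δ to stable)
t=4 Δ0: w1=1 w5=1 w6=0 w2=1 w3=1 clk=0 w4=0 w0=1
  Δ1: w6:0→1, clk:0→1
  Δ2: w1:1→0
  Δ3: w4:0→1
  Δ4: w0:1→0
  (4Δ to stable)
t=5 Δ0: w1=0 w5=1 w6=1 w2=1 w3=1 clk=1 w4=1 w0=0
  Δ1: clk:1→0
  (1Δ to stable)
t=6 Δ0: w1=0 w5=1 w6=1 w2=1 w3=1 clk=0 w4=1 w0=0
  Δ1: clk:0→1
  (1Δ to stable)
t=7 Δ0: w1=0 w5=1 w6=1 w2=1 w3=1 clk=1 w4=1 w0=0
  Δ1: clk:1→0
  (1Δ to stable)

4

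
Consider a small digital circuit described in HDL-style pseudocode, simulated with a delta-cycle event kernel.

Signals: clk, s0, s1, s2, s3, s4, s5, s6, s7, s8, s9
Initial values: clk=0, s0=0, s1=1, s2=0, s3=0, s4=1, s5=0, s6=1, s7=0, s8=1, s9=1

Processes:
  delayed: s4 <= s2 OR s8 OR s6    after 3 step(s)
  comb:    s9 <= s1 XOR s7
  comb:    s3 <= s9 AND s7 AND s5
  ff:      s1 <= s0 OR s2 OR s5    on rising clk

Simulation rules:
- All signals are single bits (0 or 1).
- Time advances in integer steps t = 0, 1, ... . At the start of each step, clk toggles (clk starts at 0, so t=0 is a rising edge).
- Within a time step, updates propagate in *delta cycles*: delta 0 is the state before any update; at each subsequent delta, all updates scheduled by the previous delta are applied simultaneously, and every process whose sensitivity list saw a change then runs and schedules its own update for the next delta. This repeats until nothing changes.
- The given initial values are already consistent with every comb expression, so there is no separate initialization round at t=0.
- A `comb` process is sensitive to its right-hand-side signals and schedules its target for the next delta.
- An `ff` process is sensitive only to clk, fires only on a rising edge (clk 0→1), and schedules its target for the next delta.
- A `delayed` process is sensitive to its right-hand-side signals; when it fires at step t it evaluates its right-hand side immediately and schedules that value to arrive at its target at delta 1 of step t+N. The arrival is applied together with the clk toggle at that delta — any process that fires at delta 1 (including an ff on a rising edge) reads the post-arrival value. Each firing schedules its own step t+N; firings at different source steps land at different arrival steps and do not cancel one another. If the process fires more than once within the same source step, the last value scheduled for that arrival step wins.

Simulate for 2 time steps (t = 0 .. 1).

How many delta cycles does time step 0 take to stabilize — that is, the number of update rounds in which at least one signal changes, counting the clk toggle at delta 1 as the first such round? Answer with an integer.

3

t0.Δ0 s4=1 s7=0 s1=1 s8=1 s2=0 s5=0 clk=0 s0=0 s9=1 s3=0 s6=1
t0.Δ1 s4=1 s7=0 s1=1 s8=1 s2=0 s5=0 clk=1 s0=0 s9=1 s3=0 s6=1
t0.Δ2 s4=1 s7=0 s1=0 s8=1 s2=0 s5=0 clk=1 s0=0 s9=1 s3=0 s6=1
t0.Δ3 s4=1 s7=0 s1=0 s8=1 s2=0 s5=0 clk=1 s0=0 s9=0 s3=0 s6=1
t1.Δ0 s4=1 s7=0 s1=0 s8=1 s2=0 s5=0 clk=1 s0=0 s9=0 s3=0 s6=1
t1.Δ1 s4=1 s7=0 s1=0 s8=1 s2=0 s5=0 clk=0 s0=0 s9=0 s3=0 s6=1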